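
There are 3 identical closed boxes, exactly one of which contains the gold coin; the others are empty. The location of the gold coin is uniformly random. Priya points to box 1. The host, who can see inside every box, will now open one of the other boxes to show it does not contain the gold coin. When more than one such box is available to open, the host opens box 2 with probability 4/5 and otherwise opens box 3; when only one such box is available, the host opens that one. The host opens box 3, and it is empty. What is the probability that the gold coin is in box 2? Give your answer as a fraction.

5/6

Condition on the true location of the gold coin.
If it is in box 1 (prior 1/3): box 2 is available but not opened, probability 1/5; weight (1/3)·(1/5) = 1/15.
If it is in box 2 (prior 1/3): only box 3 is available, probability 1; weight (1/3)·1 = 1/3.
If it is in box 3 (prior 1/3): the host opened box 3, so this case is ruled out; weight (1/3)·0 = 0.
The weights sum to 2/5.
So P(the gold coin in box 2 | the host opened box 3) = (1/3) / (2/5) = 5/6.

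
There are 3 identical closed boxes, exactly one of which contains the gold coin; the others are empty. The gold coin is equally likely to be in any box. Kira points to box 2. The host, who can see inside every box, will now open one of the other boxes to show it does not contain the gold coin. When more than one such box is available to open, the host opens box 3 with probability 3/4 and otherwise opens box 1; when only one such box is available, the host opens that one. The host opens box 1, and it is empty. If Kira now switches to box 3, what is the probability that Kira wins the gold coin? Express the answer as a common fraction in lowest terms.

4/5

Consider each possible location of the gold coin in turn.
If it is in box 1 (prior 1/3): the host opened box 1, so this case is ruled out; weight (1/3)·0 = 0.
If it is in box 2 (prior 1/3): box 3 is available but not opened, probability 1/4; weight (1/3)·(1/4) = 1/12.
If it is in box 3 (prior 1/3): only box 1 is available, probability 1; weight (1/3)·1 = 1/3.
The weights sum to 5/12.
So P(the gold coin in box 3 | the host opened box 1) = (1/3) / (5/12) = 4/5.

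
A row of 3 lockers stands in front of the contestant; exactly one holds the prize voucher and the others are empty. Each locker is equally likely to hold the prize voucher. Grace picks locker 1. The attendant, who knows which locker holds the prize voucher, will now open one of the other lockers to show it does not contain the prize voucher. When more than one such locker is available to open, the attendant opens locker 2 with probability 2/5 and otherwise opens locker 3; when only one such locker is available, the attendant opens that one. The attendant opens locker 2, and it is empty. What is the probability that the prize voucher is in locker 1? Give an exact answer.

2/7

Apply Bayes' rule, conditioning on where the prize voucher actually is.
If it is in locker 1 (prior 1/3): locker 2 is available, opened with probability 2/5; weight (1/3)·(2/5) = 2/15.
If it is in locker 2 (prior 1/3): the attendant opened locker 2, so this case is ruled out; weight (1/3)·0 = 0.
If it is in locker 3 (prior 1/3): only locker 2 is available, probability 1; weight (1/3)·1 = 1/3.
The weights sum to 7/15.
So P(the prize voucher in locker 1 | the attendant opened locker 2) = (2/15) / (7/15) = 2/7.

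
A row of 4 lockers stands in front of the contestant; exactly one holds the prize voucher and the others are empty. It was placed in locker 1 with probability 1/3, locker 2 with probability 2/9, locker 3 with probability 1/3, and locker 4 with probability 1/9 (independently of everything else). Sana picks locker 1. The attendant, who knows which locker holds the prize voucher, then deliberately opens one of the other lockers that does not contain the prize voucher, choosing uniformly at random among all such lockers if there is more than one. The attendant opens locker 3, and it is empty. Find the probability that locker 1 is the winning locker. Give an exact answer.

Consider each possible location of the prize voucher in turn.
If it is in locker 1 (prior 1/3): the attendant has 3 equally likely choices, so probability 1/3; weight (1/3)·(1/3) = 1/9.
If it is in locker 2 (prior 2/9): the attendant has 2 equally likely choices, so probability 1/2; weight (2/9)·(1/2) = 1/9.
If it is in locker 3 (prior 1/3): the attendant opened locker 3, so this case is ruled out; weight (1/3)·0 = 0.
If it is in locker 4 (prior 1/9): the attendant has 2 equally likely choices, so probability 1/2; weight (1/9)·(1/2) = 1/18.
The weights sum to 5/18.
So P(the prize voucher in locker 1 | the attendant opened locker 3) = (1/9) / (5/18) = 2/5.

2/5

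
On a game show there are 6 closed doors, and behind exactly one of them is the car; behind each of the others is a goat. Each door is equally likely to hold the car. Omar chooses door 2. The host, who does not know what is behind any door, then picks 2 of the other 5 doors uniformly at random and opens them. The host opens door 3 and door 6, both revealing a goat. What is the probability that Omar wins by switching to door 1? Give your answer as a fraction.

Apply Bayes' rule, conditioning on where the car actually is.
If it is behind any of doors 1, 2, 4, and 5 (prior 1/6 each): the host picks exactly this set with probability 1/10 regardless, and none is the prize; weight (1/6)·(1/10) = 1/60 each.
If it is behind either of doors 3 and 6 (prior 1/6 each): that door was opened and seen not to hold the prize — ruled out; weight (1/6)·0 = 0 each.
The weights sum to 1/15.
So P(the car behind door 1 | the host opened door 3 and door 6) = (1/60) / (1/15) = 1/4.

1/4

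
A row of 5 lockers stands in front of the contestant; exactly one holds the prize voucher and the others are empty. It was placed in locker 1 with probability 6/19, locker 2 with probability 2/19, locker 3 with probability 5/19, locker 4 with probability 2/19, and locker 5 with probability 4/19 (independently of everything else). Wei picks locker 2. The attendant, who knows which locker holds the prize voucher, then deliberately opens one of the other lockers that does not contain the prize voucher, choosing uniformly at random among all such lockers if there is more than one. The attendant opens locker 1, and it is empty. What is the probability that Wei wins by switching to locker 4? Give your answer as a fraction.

4/25

Condition on the true location of the prize voucher.
If it is in locker 1 (prior 6/19): the attendant opened locker 1, so this case is ruled out; weight (6/19)·0 = 0.
If it is in locker 2 (prior 2/19): the attendant has 4 equally likely choices, so probability 1/4; weight (2/19)·(1/4) = 1/38.
If it is in locker 3 (prior 5/19): the attendant has 3 equally likely choices, so probability 1/3; weight (5/19)·(1/3) = 5/57.
If it is in locker 4 (prior 2/19): the attendant has 3 equally likely choices, so probability 1/3; weight (2/19)·(1/3) = 2/57.
If it is in locker 5 (prior 4/19): the attendant has 3 equally likely choices, so probability 1/3; weight (4/19)·(1/3) = 4/57.
The weights sum to 25/114.
So P(the prize voucher in locker 4 | the attendant opened locker 1) = (2/57) / (25/114) = 4/25.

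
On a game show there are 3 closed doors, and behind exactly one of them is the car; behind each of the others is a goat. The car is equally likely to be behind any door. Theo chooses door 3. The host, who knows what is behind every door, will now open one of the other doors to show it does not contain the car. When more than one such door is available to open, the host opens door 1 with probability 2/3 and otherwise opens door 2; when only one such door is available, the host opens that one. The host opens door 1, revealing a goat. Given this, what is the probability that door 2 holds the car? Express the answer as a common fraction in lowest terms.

3/5

Condition on the true location of the car.
If it is behind door 1 (prior 1/3): the host opened door 1, so this case is ruled out; weight (1/3)·0 = 0.
If it is behind door 2 (prior 1/3): only door 1 is available, probability 1; weight (1/3)·1 = 1/3.
If it is behind door 3 (prior 1/3): door 1 is available, opened with probability 2/3; weight (1/3)·(2/3) = 2/9.
The weights sum to 5/9.
So P(the car behind door 2 | the host opened door 1) = (1/3) / (5/9) = 3/5.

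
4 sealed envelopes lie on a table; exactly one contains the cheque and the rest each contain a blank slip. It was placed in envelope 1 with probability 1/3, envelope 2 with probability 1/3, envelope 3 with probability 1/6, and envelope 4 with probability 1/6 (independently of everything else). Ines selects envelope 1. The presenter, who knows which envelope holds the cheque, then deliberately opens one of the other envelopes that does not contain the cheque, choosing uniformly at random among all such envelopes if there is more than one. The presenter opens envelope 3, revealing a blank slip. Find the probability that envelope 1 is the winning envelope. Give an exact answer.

4/13

Apply Bayes' rule, conditioning on where the cheque actually is.
If it is in envelope 1 (prior 1/3): the presenter has 3 equally likely choices, so probability 1/3; weight (1/3)·(1/3) = 1/9.
If it is in envelope 2 (prior 1/3): the presenter has 2 equally likely choices, so probability 1/2; weight (1/3)·(1/2) = 1/6.
If it is in envelope 3 (prior 1/6): the presenter opened envelope 3, so this case is ruled out; weight (1/6)·0 = 0.
If it is in envelope 4 (prior 1/6): the presenter has 2 equally likely choices, so probability 1/2; weight (1/6)·(1/2) = 1/12.
The weights sum to 13/36.
So P(the cheque in envelope 1 | the presenter opened envelope 3) = (1/9) / (13/36) = 4/13.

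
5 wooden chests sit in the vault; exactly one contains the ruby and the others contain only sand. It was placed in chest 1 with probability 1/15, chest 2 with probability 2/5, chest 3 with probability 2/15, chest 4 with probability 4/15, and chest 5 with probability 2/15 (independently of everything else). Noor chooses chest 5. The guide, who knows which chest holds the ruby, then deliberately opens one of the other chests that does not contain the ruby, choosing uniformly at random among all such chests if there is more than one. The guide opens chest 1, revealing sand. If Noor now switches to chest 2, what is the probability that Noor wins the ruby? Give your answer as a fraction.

4/9

Consider each possible location of the ruby in turn.
If it is in chest 1 (prior 1/15): the guide opened chest 1, so this case is ruled out; weight (1/15)·0 = 0.
If it is in chest 2 (prior 2/5): the guide has 3 equally likely choices, so probability 1/3; weight (2/5)·(1/3) = 2/15.
If it is in chest 3 (prior 2/15): the guide has 3 equally likely choices, so probability 1/3; weight (2/15)·(1/3) = 2/45.
If it is in chest 4 (prior 4/15): the guide has 3 equally likely choices, so probability 1/3; weight (4/15)·(1/3) = 4/45.
If it is in chest 5 (prior 2/15): the guide has 4 equally likely choices, so probability 1/4; weight (2/15)·(1/4) = 1/30.
The weights sum to 3/10.
So P(the ruby in chest 2 | the guide opened chest 1) = (2/15) / (3/10) = 4/9.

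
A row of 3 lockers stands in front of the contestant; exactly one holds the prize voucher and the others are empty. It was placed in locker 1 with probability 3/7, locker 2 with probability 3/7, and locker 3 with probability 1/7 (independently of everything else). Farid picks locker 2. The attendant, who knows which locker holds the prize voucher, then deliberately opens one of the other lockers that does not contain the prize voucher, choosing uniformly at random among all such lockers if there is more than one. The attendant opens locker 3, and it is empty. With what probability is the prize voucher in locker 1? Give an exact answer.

2/3

Consider each possible location of the prize voucher in turn.
If it is in locker 1 (prior 3/7): the attendant has no choice, probability 1; weight (3/7)·1 = 3/7.
If it is in locker 2 (prior 3/7): the attendant has 2 equally likely choices, so probability 1/2; weight (3/7)·(1/2) = 3/14.
If it is in locker 3 (prior 1/7): the attendant opened locker 3, so this case is ruled out; weight (1/7)·0 = 0.
The weights sum to 9/14.
So P(the prize voucher in locker 1 | the attendant opened locker 3) = (3/7) / (9/14) = 2/3.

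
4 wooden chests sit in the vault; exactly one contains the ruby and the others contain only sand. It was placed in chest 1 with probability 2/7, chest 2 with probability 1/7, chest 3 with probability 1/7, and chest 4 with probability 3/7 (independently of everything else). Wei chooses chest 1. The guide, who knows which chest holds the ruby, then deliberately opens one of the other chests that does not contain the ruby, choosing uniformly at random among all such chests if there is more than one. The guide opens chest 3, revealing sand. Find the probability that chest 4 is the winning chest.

Condition on the true location of the ruby.
If it is in chest 1 (prior 2/7): the guide has 3 equally likely choices, so probability 1/3; weight (2/7)·(1/3) = 2/21.
If it is in chest 2 (prior 1/7): the guide has 2 equally likely choices, so probability 1/2; weight (1/7)·(1/2) = 1/14.
If it is in chest 3 (prior 1/7): the guide opened chest 3, so this case is ruled out; weight (1/7)·0 = 0.
If it is in chest 4 (prior 3/7): the guide has 2 equally likely choices, so probability 1/2; weight (3/7)·(1/2) = 3/14.
The weights sum to 8/21.
So P(the ruby in chest 4 | the guide opened chest 3) = (3/14) / (8/21) = 9/16.

9/16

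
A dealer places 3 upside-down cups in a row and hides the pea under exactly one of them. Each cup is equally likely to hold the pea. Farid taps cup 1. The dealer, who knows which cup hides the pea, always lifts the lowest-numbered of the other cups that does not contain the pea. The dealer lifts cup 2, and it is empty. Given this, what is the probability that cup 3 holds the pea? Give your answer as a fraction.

Apply Bayes' rule, conditioning on where the pea actually is.
If it is under either of cups 1 and 3 (prior 1/3 each): cup 2 is the lowest-numbered option available, probability 1; weight (1/3)·1 = 1/3 each.
If it is under cup 2 (prior 1/3): the dealer opened cup 2, so this case is ruled out; weight (1/3)·0 = 0.
The weights sum to 2/3.
So P(the pea under cup 3 | the dealer opened cup 2) = (1/3) / (2/3) = 1/2.

1/2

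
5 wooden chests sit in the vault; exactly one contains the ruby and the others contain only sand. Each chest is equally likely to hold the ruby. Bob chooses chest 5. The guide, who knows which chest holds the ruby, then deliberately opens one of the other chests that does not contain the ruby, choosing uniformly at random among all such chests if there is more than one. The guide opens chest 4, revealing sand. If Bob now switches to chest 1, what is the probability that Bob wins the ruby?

Apply Bayes' rule, conditioning on where the ruby actually is.
If it is in any of chests 1, 2, and 3 (prior 1/5 each): the guide has 3 equally likely choices, so probability 1/3; weight (1/5)·(1/3) = 1/15 each.
If it is in chest 4 (prior 1/5): the guide opened chest 4, so this case is ruled out; weight (1/5)·0 = 0.
If it is in chest 5 (prior 1/5): the guide has 4 equally likely choices, so probability 1/4; weight (1/5)·(1/4) = 1/20.
The weights sum to 1/4.
So P(the ruby in chest 1 | the guide opened chest 4) = (1/15) / (1/4) = 4/15.

4/15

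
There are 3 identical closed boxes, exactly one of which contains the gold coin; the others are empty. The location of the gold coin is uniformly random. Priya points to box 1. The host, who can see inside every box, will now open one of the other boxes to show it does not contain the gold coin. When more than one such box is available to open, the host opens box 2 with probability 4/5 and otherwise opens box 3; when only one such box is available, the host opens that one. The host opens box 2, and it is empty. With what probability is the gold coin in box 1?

4/9

Condition on the true location of the gold coin.
If it is in box 1 (prior 1/3): box 2 is available, opened with probability 4/5; weight (1/3)·(4/5) = 4/15.
If it is in box 2 (prior 1/3): the host opened box 2, so this case is ruled out; weight (1/3)·0 = 0.
If it is in box 3 (prior 1/3): only box 2 is available, probability 1; weight (1/3)·1 = 1/3.
The weights sum to 3/5.
So P(the gold coin in box 1 | the host opened box 2) = (4/15) / (3/5) = 4/9.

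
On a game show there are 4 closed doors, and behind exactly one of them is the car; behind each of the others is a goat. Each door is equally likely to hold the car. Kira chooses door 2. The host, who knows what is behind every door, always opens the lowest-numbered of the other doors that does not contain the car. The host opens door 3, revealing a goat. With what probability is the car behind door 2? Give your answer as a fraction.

Consider each possible location of the car in turn.
If it is behind door 1 (prior 1/4): door 3 is the lowest-numbered option available, probability 1; weight (1/4)·1 = 1/4.
If it is behind either of doors 2 and 4 (prior 1/4 each): the host would have opened door 1 instead, probability 0; weight (1/4)·0 = 0 each.
If it is behind door 3 (prior 1/4): the host opened door 3, so this case is ruled out; weight (1/4)·0 = 0.
The weights sum to 1/4.
So P(the car behind door 2 | the host opened door 3) = 0 / (1/4) = 0.

0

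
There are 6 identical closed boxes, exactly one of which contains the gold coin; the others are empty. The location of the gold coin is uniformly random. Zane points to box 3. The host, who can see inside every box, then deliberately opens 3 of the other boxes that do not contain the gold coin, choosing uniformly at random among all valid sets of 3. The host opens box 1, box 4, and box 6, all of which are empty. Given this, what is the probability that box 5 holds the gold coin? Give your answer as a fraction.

5/12

Apply Bayes' rule, conditioning on where the gold coin actually is.
If it is in any of boxes 1, 4, and 6 (prior 1/6 each): that box was opened and seen not to hold the prize — ruled out; weight (1/6)·0 = 0 each.
If it is in either of boxes 2 and 5 (prior 1/6 each): the host has 4 equally likely choices, so probability 1/4; weight (1/6)·(1/4) = 1/24 each.
If it is in box 3 (prior 1/6): the host has 10 equally likely choices, so probability 1/10; weight (1/6)·(1/10) = 1/60.
The weights sum to 1/10.
So P(the gold coin in box 5 | the host opened box 1, box 4, and box 6) = (1/24) / (1/10) = 5/12.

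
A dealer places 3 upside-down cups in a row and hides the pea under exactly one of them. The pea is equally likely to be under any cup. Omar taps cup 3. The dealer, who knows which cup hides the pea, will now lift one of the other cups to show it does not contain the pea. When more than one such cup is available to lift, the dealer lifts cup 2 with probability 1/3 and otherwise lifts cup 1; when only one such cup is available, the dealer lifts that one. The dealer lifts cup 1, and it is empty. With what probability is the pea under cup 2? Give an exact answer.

Condition on the true location of the pea.
If it is under cup 1 (prior 1/3): the dealer opened cup 1, so this case is ruled out; weight (1/3)·0 = 0.
If it is under cup 2 (prior 1/3): only cup 1 is available, probability 1; weight (1/3)·1 = 1/3.
If it is under cup 3 (prior 1/3): cup 2 is available but not opened, probability 2/3; weight (1/3)·(2/3) = 2/9.
The weights sum to 5/9.
So P(the pea under cup 2 | the dealer opened cup 1) = (1/3) / (5/9) = 3/5.

3/5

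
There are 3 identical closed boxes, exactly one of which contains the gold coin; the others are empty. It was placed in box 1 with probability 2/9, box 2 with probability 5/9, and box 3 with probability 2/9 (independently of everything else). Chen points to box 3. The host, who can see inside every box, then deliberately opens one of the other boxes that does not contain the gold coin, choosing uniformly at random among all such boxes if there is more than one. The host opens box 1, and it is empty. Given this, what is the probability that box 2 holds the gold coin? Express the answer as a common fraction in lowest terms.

Condition on the true location of the gold coin.
If it is in box 1 (prior 2/9): the host opened box 1, so this case is ruled out; weight (2/9)·0 = 0.
If it is in box 2 (prior 5/9): the host has no choice, probability 1; weight (5/9)·1 = 5/9.
If it is in box 3 (prior 2/9): the host has 2 equally likely choices, so probability 1/2; weight (2/9)·(1/2) = 1/9.
The weights sum to 2/3.
So P(the gold coin in box 2 | the host opened box 1) = (5/9) / (2/3) = 5/6.

5/6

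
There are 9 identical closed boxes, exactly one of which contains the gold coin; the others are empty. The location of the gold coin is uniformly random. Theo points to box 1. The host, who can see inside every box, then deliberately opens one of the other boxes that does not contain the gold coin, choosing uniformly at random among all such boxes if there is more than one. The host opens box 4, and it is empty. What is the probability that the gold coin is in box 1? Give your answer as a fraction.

1/9

Condition on the true location of the gold coin.
If it is in box 1 (prior 1/9): the host has 8 equally likely choices, so probability 1/8; weight (1/9)·(1/8) = 1/72.
If it is in any of boxes 2, 3, 5, 6, 7, 8, and 9 (prior 1/9 each): the host has 7 equally likely choices, so probability 1/7; weight (1/9)·(1/7) = 1/63 each.
If it is in box 4 (prior 1/9): the host opened box 4, so this case is ruled out; weight (1/9)·0 = 0.
The weights sum to 1/8.
So P(the gold coin in box 1 | the host opened box 4) = (1/72) / (1/8) = 1/9.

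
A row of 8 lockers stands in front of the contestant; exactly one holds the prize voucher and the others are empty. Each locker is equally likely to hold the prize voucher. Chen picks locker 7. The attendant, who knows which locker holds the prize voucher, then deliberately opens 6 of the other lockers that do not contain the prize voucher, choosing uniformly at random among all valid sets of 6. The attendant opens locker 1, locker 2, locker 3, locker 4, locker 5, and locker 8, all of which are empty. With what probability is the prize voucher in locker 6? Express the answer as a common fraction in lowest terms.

Apply Bayes' rule, conditioning on where the prize voucher actually is.
If it is in any of lockers 1, 2, 3, 4, 5, and 8 (prior 1/8 each): that locker was opened and seen not to hold the prize — ruled out; weight (1/8)·0 = 0 each.
If it is in locker 6 (prior 1/8): the attendant has no choice, probability 1; weight (1/8)·1 = 1/8.
If it is in locker 7 (prior 1/8): the attendant has 7 equally likely choices, so probability 1/7; weight (1/8)·(1/7) = 1/56.
The weights sum to 1/7.
So P(the prize voucher in locker 6 | the attendant opened locker 1, locker 2, locker 3, locker 4, locker 5, and locker 8) = (1/8) / (1/7) = 7/8.

7/8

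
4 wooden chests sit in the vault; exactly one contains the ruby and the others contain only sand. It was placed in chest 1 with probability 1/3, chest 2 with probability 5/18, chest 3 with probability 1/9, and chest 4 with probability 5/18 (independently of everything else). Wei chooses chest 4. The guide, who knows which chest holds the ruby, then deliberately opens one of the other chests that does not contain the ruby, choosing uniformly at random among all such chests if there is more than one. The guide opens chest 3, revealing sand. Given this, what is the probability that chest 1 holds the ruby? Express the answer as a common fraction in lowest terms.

Condition on the true location of the ruby.
If it is in chest 1 (prior 1/3): the guide has 2 equally likely choices, so probability 1/2; weight (1/3)·(1/2) = 1/6.
If it is in chest 2 (prior 5/18): the guide has 2 equally likely choices, so probability 1/2; weight (5/18)·(1/2) = 5/36.
If it is in chest 3 (prior 1/9): the guide opened chest 3, so this case is ruled out; weight (1/9)·0 = 0.
If it is in chest 4 (prior 5/18): the guide has 3 equally likely choices, so probability 1/3; weight (5/18)·(1/3) = 5/54.
The weights sum to 43/108.
So P(the ruby in chest 1 | the guide opened chest 3) = (1/6) / (43/108) = 18/43.

18/43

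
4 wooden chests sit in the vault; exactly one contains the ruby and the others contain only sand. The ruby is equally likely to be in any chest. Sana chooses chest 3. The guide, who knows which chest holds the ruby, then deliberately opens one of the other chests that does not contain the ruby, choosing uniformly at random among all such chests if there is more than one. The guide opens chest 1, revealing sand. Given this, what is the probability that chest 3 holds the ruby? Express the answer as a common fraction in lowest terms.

Consider each possible location of the ruby in turn.
If it is in chest 1 (prior 1/4): the guide opened chest 1, so this case is ruled out; weight (1/4)·0 = 0.
If it is in either of chests 2 and 4 (prior 1/4 each): the guide has 2 equally likely choices, so probability 1/2; weight (1/4)·(1/2) = 1/8 each.
If it is in chest 3 (prior 1/4): the guide has 3 equally likely choices, so probability 1/3; weight (1/4)·(1/3) = 1/12.
The weights sum to 1/3.
So P(the ruby in chest 3 | the guide opened chest 1) = (1/12) / (1/3) = 1/4.

1/4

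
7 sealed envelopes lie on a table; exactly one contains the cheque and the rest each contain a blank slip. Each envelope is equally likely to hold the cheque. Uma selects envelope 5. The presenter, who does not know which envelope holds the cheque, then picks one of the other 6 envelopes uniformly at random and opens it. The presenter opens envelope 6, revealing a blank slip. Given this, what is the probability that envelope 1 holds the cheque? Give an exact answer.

1/6

Consider each possible location of the cheque in turn.
If it is in any of envelopes 1, 2, 3, 4, 5, and 7 (prior 1/7 each): the presenter picks envelope 6 with probability 1/6 regardless, and it is not the prize; weight (1/7)·(1/6) = 1/42 each.
If it is in envelope 6 (prior 1/7): the presenter opened envelope 6, so this case is ruled out; weight (1/7)·0 = 0.
The weights sum to 1/7.
So P(the cheque in envelope 1 | the presenter opened envelope 6) = (1/42) / (1/7) = 1/6.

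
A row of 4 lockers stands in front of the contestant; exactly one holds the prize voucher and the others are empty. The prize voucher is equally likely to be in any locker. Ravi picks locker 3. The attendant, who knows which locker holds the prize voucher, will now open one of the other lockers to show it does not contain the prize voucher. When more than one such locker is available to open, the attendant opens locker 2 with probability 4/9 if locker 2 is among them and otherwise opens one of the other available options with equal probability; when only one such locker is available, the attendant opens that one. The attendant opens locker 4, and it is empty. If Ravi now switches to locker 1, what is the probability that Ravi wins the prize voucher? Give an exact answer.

5/12

Condition on the true location of the prize voucher.
If it is in locker 1 (prior 1/4): locker 2 is available but not opened, probability 5/9; weight (1/4)·(5/9) = 5/36.
If it is in locker 2 (prior 1/4): locker 2 holds the prize so is unavailable; the attendant chooses uniformly among the 2 others, probability 1/2; weight (1/4)·(1/2) = 1/8.
If it is in locker 3 (prior 1/4): locker 2 is available but not opened; locker 4 gets probability (1 − 4/9)/2 = 5/18; weight (1/4)·(5/18) = 5/72.
If it is in locker 4 (prior 1/4): the attendant opened locker 4, so this case is ruled out; weight (1/4)·0 = 0.
The weights sum to 1/3.
So P(the prize voucher in locker 1 | the attendant opened locker 4) = (5/36) / (1/3) = 5/12.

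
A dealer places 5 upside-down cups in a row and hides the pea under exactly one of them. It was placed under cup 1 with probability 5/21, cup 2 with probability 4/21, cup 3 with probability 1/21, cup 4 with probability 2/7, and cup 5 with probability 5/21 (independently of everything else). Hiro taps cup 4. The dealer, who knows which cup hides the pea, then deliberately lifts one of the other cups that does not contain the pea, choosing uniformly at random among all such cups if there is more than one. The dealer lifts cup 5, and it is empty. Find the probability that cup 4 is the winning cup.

9/29

Apply Bayes' rule, conditioning on where the pea actually is.
If it is under cup 1 (prior 5/21): the dealer has 3 equally likely choices, so probability 1/3; weight (5/21)·(1/3) = 5/63.
If it is under cup 2 (prior 4/21): the dealer has 3 equally likely choices, so probability 1/3; weight (4/21)·(1/3) = 4/63.
If it is under cup 3 (prior 1/21): the dealer has 3 equally likely choices, so probability 1/3; weight (1/21)·(1/3) = 1/63.
If it is under cup 4 (prior 2/7): the dealer has 4 equally likely choices, so probability 1/4; weight (2/7)·(1/4) = 1/14.
If it is under cup 5 (prior 5/21): the dealer opened cup 5, so this case is ruled out; weight (5/21)·0 = 0.
The weights sum to 29/126.
So P(the pea under cup 4 | the dealer opened cup 5) = (1/14) / (29/126) = 9/29.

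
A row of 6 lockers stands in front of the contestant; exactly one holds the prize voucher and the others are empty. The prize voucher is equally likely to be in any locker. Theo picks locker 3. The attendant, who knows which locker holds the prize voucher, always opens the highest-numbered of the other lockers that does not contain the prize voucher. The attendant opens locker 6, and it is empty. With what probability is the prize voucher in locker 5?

Consider each possible location of the prize voucher in turn.
If it is in any of lockers 1, 2, 3, 4, and 5 (prior 1/6 each): locker 6 is the highest-numbered option available, probability 1; weight (1/6)·1 = 1/6 each.
If it is in locker 6 (prior 1/6): the attendant opened locker 6, so this case is ruled out; weight (1/6)·0 = 0.
The weights sum to 5/6.
So P(the prize voucher in locker 5 | the attendant opened locker 6) = (1/6) / (5/6) = 1/5.

1/5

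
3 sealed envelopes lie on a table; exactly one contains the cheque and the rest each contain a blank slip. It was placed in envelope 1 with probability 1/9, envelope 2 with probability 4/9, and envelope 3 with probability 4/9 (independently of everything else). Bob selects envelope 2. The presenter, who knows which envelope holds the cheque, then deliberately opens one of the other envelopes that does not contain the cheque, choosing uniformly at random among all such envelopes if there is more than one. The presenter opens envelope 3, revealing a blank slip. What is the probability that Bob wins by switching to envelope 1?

Consider each possible location of the cheque in turn.
If it is in envelope 1 (prior 1/9): the presenter has no choice, probability 1; weight (1/9)·1 = 1/9.
If it is in envelope 2 (prior 4/9): the presenter has 2 equally likely choices, so probability 1/2; weight (4/9)·(1/2) = 2/9.
If it is in envelope 3 (prior 4/9): the presenter opened envelope 3, so this case is ruled out; weight (4/9)·0 = 0.
The weights sum to 1/3.
So P(the cheque in envelope 1 | the presenter opened envelope 3) = (1/9) / (1/3) = 1/3.

1/3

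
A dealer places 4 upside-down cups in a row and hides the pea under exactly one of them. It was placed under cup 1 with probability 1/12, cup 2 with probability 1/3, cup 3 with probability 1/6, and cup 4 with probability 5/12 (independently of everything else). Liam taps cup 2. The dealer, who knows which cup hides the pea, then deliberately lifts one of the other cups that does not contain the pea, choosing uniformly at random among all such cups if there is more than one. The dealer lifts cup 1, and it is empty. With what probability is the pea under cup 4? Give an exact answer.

Apply Bayes' rule, conditioning on where the pea actually is.
If it is under cup 1 (prior 1/12): the dealer opened cup 1, so this case is ruled out; weight (1/12)·0 = 0.
If it is under cup 2 (prior 1/3): the dealer has 3 equally likely choices, so probability 1/3; weight (1/3)·(1/3) = 1/9.
If it is under cup 3 (prior 1/6): the dealer has 2 equally likely choices, so probability 1/2; weight (1/6)·(1/2) = 1/12.
If it is under cup 4 (prior 5/12): the dealer has 2 equally likely choices, so probability 1/2; weight (5/12)·(1/2) = 5/24.
The weights sum to 29/72.
So P(the pea under cup 4 | the dealer opened cup 1) = (5/24) / (29/72) = 15/29.

15/29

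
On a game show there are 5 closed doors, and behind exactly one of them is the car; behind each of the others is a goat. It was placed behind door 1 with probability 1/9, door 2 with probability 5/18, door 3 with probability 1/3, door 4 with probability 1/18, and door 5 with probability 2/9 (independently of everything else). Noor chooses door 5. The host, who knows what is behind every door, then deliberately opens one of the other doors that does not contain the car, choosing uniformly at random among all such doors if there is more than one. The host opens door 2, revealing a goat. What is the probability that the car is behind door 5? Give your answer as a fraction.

Condition on the true location of the car.
If it is behind door 1 (prior 1/9): the host has 3 equally likely choices, so probability 1/3; weight (1/9)·(1/3) = 1/27.
If it is behind door 2 (prior 5/18): the host opened door 2, so this case is ruled out; weight (5/18)·0 = 0.
If it is behind door 3 (prior 1/3): the host has 3 equally likely choices, so probability 1/3; weight (1/3)·(1/3) = 1/9.
If it is behind door 4 (prior 1/18): the host has 3 equally likely choices, so probability 1/3; weight (1/18)·(1/3) = 1/54.
If it is behind door 5 (prior 2/9): the host has 4 equally likely choices, so probability 1/4; weight (2/9)·(1/4) = 1/18.
The weights sum to 2/9.
So P(the car behind door 5 | the host opened door 2) = (1/18) / (2/9) = 1/4.

1/4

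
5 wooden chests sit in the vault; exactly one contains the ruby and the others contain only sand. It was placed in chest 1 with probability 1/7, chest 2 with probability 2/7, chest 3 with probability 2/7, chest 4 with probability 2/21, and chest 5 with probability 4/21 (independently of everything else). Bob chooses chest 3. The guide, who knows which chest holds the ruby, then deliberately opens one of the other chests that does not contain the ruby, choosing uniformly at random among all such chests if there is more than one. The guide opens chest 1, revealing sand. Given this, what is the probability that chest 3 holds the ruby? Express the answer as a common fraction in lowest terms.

3/11

Condition on the true location of the ruby.
If it is in chest 1 (prior 1/7): the guide opened chest 1, so this case is ruled out; weight (1/7)·0 = 0.
If it is in chest 2 (prior 2/7): the guide has 3 equally likely choices, so probability 1/3; weight (2/7)·(1/3) = 2/21.
If it is in chest 3 (prior 2/7): the guide has 4 equally likely choices, so probability 1/4; weight (2/7)·(1/4) = 1/14.
If it is in chest 4 (prior 2/21): the guide has 3 equally likely choices, so probability 1/3; weight (2/21)·(1/3) = 2/63.
If it is in chest 5 (prior 4/21): the guide has 3 equally likely choices, so probability 1/3; weight (4/21)·(1/3) = 4/63.
The weights sum to 11/42.
So P(the ruby in chest 3 | the guide opened chest 1) = (1/14) / (11/42) = 3/11.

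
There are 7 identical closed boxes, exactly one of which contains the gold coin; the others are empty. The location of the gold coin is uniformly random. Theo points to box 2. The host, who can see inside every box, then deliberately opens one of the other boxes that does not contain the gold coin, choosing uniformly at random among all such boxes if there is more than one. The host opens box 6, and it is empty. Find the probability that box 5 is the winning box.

Apply Bayes' rule, conditioning on where the gold coin actually is.
If it is in any of boxes 1, 3, 4, 5, and 7 (prior 1/7 each): the host has 5 equally likely choices, so probability 1/5; weight (1/7)·(1/5) = 1/35 each.
If it is in box 2 (prior 1/7): the host has 6 equally likely choices, so probability 1/6; weight (1/7)·(1/6) = 1/42.
If it is in box 6 (prior 1/7): the host opened box 6, so this case is ruled out; weight (1/7)·0 = 0.
The weights sum to 1/6.
So P(the gold coin in box 5 | the host opened box 6) = (1/35) / (1/6) = 6/35.

6/35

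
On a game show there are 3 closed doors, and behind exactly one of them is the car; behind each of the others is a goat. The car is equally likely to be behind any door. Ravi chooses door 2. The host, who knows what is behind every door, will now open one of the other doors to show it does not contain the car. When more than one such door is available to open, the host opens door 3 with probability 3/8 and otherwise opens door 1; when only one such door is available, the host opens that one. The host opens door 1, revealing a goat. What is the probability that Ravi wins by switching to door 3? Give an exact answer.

8/13

Apply Bayes' rule, conditioning on where the car actually is.
If it is behind door 1 (prior 1/3): the host opened door 1, so this case is ruled out; weight (1/3)·0 = 0.
If it is behind door 2 (prior 1/3): door 3 is available but not opened, probability 5/8; weight (1/3)·(5/8) = 5/24.
If it is behind door 3 (prior 1/3): only door 1 is available, probability 1; weight (1/3)·1 = 1/3.
The weights sum to 13/24.
So P(the car behind door 3 | the host opened door 1) = (1/3) / (13/24) = 8/13.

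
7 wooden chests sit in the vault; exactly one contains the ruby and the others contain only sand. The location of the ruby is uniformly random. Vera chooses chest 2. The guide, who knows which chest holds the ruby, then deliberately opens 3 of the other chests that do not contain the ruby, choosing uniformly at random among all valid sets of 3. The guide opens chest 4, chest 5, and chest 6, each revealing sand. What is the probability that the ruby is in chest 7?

Condition on the true location of the ruby.
If it is in any of chests 1, 3, and 7 (prior 1/7 each): the guide has 10 equally likely choices, so probability 1/10; weight (1/7)·(1/10) = 1/70 each.
If it is in chest 2 (prior 1/7): the guide has 20 equally likely choices, so probability 1/20; weight (1/7)·(1/20) = 1/140.
If it is in any of chests 4, 5, and 6 (prior 1/7 each): that chest was opened and seen not to hold the prize — ruled out; weight (1/7)·0 = 0 each.
The weights sum to 1/20.
So P(the ruby in chest 7 | the guide opened chest 4, chest 5, and chest 6) = (1/70) / (1/20) = 2/7.

2/7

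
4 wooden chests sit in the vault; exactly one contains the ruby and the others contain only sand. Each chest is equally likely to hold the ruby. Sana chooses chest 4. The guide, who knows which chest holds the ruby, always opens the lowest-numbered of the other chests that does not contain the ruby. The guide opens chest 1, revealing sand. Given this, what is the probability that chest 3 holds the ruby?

1/3

Condition on the true location of the ruby.
If it is in chest 1 (prior 1/4): the guide opened chest 1, so this case is ruled out; weight (1/4)·0 = 0.
If it is in any of chests 2, 3, and 4 (prior 1/4 each): chest 1 is the lowest-numbered option available, probability 1; weight (1/4)·1 = 1/4 each.
The weights sum to 3/4.
So P(the ruby in chest 3 | the guide opened chest 1) = (1/4) / (3/4) = 1/3.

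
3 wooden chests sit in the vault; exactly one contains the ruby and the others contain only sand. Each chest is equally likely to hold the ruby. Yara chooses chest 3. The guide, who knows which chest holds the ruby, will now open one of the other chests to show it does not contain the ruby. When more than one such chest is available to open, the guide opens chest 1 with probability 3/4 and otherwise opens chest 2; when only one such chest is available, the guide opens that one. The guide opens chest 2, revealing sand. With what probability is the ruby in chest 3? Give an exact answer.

Apply Bayes' rule, conditioning on where the ruby actually is.
If it is in chest 1 (prior 1/3): only chest 2 is available, probability 1; weight (1/3)·1 = 1/3.
If it is in chest 2 (prior 1/3): the guide opened chest 2, so this case is ruled out; weight (1/3)·0 = 0.
If it is in chest 3 (prior 1/3): chest 1 is available but not opened, probability 1/4; weight (1/3)·(1/4) = 1/12.
The weights sum to 5/12.
So P(the ruby in chest 3 | the guide opened chest 2) = (1/12) / (5/12) = 1/5.

1/5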